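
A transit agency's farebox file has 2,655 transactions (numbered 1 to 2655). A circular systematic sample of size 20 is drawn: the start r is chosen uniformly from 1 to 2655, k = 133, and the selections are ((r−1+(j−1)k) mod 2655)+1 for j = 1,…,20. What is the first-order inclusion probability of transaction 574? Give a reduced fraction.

4/531

For each position j, as r ranges over 1…2655 the j-th selection hits every transaction exactly once, so transaction 574 is selected for exactly 20 of the 2655 starts.
Inclusion probability = 20/2655 = 4/531.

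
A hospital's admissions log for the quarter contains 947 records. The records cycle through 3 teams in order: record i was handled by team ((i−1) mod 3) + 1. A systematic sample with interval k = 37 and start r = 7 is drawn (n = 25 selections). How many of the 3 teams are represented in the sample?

3

Consecutive selections differ by k = 37, so their team numbers differ by 37 mod 3 = 1.
gcd(37, 3) = 1, so the sample visits 3/1 = 3 distinct residues mod 3.
Start 7 is team 1; the teams hit are 1, 2, 3.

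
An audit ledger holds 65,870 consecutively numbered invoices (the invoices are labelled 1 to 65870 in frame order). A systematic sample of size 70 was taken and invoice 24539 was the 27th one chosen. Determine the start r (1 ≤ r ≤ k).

k = 65870/70 = 941
r = 24539 − (27−1)×941 = 24539 − 24466 = 73

73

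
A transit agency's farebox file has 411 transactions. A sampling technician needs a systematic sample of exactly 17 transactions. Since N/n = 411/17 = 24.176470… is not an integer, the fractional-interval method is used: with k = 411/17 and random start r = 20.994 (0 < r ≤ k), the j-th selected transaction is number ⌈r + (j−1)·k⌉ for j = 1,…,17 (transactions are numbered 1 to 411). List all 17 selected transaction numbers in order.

21, 46, 70, 94, 118, 142, 167, 191, 215, 239, 263, 287, 312, 336, 360, 384, 408

j=1: r + 0k = 20.994 → ⌈·⌉ = 21
j=2: r + 1k = 45.170470… → ⌈·⌉ = 46
j=3: r + 2k = 69.346941… → ⌈·⌉ = 70
j=4: r + 3k = 93.523411… → ⌈·⌉ = 94
j=5: r + 4k = 117.699882… → ⌈·⌉ = 118
j=6: r + 5k = 141.876352… → ⌈·⌉ = 142
j=7: r + 6k = 166.052823… → ⌈·⌉ = 167
j=8: r + 7k = 190.229294… → ⌈·⌉ = 191
j=9: r + 8k = 214.405764… → ⌈·⌉ = 215
j=10: r + 9k = 238.582235… → ⌈·⌉ = 239
j=11: r + 10k = 262.758705… → ⌈·⌉ = 263
j=12: r + 11k = 286.935176… → ⌈·⌉ = 287
j=13: r + 12k = 311.111647… → ⌈·⌉ = 312
j=14: r + 13k = 335.288117… → ⌈·⌉ = 336
j=15: r + 14k = 359.464588… → ⌈·⌉ = 360
j=16: r + 15k = 383.641058… → ⌈·⌉ = 384
j=17: r + 16k = 407.817529… → ⌈·⌉ = 408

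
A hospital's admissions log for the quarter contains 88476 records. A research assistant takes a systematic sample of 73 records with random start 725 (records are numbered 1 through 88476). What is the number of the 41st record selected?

k = 88476/73 = 1212
41st selection = r + (41−1)·k = 725 + 40×1212 = 725 + 48480 = 49205

49205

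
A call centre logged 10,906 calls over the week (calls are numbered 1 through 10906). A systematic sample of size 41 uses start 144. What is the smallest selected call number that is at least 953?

1208

k = 10906/41 = 266
Steps past start: ⌈(953 − 144)/266⌉ = ⌈809/266⌉ = 4
Selected call: 144 + 4×266 = 1208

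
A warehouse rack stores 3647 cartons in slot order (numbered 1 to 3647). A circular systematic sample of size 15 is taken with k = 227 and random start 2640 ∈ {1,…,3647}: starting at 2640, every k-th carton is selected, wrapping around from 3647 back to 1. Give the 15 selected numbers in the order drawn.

2640, 2867, 3094, 3321, 3548, 128, 355, 582, 809, 1036, 1263, 1490, 1717, 1944, 2171

Selection 1: 2640
Selection 2: 2640 + 227 = 2867
Selection 3: 2867 + 227 = 3094
Selection 4: 3094 + 227 = 3321
Selection 5: 3321 + 227 = 3548
Selection 6: 3548 + 227 = 3775 → 3775 − 3647 = 128
Selection 7: 128 + 227 = 355
Selection 8: 355 + 227 = 582
Selection 9: 582 + 227 = 809
Selection 10: 809 + 227 = 1036
Selection 11: 1036 + 227 = 1263
Selection 12: 1263 + 227 = 1490
Selection 13: 1490 + 227 = 1717
Selection 14: 1717 + 227 = 1944
Selection 15: 1944 + 227 = 2171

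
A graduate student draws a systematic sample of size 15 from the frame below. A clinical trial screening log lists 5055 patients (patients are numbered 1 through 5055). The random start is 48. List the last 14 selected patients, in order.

k = N/n = 5055/15 = 337
2nd selection = 48 + 1×337 = 385
3rd: 385 + 337 = 722
4th: 722 + 337 = 1059
5th: 1059 + 337 = 1396
6th: 1396 + 337 = 1733
7th: 1733 + 337 = 2070
8th: 2070 + 337 = 2407
9th: 2407 + 337 = 2744
10th: 2744 + 337 = 3081
11th: 3081 + 337 = 3418
12th: 3418 + 337 = 3755
13th: 3755 + 337 = 4092
14th: 4092 + 337 = 4429
15th: 4429 + 337 = 4766

385, 722, 1059, 1396, 1733, 2070, 2407, 2744, 3081, 3418, 3755, 4092, 4429, 4766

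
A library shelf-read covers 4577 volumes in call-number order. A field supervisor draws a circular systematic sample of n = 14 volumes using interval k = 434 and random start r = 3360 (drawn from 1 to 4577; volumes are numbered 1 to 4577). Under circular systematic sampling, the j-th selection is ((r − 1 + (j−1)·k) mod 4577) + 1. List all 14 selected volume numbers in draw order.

Selection 1: 3360
Selection 2: 3360 + 434 = 3794
Selection 3: 3794 + 434 = 4228
Selection 4: 4228 + 434 = 4662 → 4662 − 4577 = 85
Selection 5: 85 + 434 = 519
Selection 6: 519 + 434 = 953
Selection 7: 953 + 434 = 1387
Selection 8: 1387 + 434 = 1821
Selection 9: 1821 + 434 = 2255
Selection 10: 2255 + 434 = 2689
Selection 11: 2689 + 434 = 3123
Selection 12: 3123 + 434 = 3557
Selection 13: 3557 + 434 = 3991
Selection 14: 3991 + 434 = 4425

3360, 3794, 4228, 85, 519, 953, 1387, 1821, 2255, 2689, 3123, 3557, 3991, 4425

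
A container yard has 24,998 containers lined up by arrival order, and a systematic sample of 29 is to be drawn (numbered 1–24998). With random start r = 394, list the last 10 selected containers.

16772, 17634, 18496, 19358, 20220, 21082, 21944, 22806, 23668, 24530

k = N/n = 24998/29 = 862
20th selection = 394 + 19×862 = 16772
21st: 16772 + 862 = 17634
22nd: 17634 + 862 = 18496
23rd: 18496 + 862 = 19358
24th: 19358 + 862 = 20220
25th: 20220 + 862 = 21082
26th: 21082 + 862 = 21944
27th: 21944 + 862 = 22806
28th: 22806 + 862 = 23668
29th: 23668 + 862 = 24530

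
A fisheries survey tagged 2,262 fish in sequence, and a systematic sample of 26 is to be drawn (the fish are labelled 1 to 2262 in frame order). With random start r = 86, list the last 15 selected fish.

k = N/n = 2262/26 = 87
12th selection = 86 + 11×87 = 1043
13th: 1043 + 87 = 1130
14th: 1130 + 87 = 1217
15th: 1217 + 87 = 1304
16th: 1304 + 87 = 1391
17th: 1391 + 87 = 1478
18th: 1478 + 87 = 1565
19th: 1565 + 87 = 1652
20th: 1652 + 87 = 1739
21st: 1739 + 87 = 1826
22nd: 1826 + 87 = 1913
23rd: 1913 + 87 = 2000
24th: 2000 + 87 = 2087
25th: 2087 + 87 = 2174
26th: 2174 + 87 = 2261

1043, 1130, 1217, 1304, 1391, 1478, 1565, 1652, 1739, 1826, 1913, 2000, 2087, 2174, 2261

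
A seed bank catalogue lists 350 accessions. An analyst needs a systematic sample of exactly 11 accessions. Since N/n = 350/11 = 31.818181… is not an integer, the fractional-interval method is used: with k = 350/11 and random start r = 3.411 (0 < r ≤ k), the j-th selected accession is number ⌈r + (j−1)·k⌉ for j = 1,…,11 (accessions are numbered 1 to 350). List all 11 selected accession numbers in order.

4, 36, 68, 99, 131, 163, 195, 227, 258, 290, 322

j=1: r + 0k = 3.411 → ⌈·⌉ = 4
j=2: r + 1k = 35.229181… → ⌈·⌉ = 36
j=3: r + 2k = 67.047363… → ⌈·⌉ = 68
j=4: r + 3k = 98.865545… → ⌈·⌉ = 99
j=5: r + 4k = 130.683727… → ⌈·⌉ = 131
j=6: r + 5k = 162.501909… → ⌈·⌉ = 163
j=7: r + 6k = 194.320090… → ⌈·⌉ = 195
j=8: r + 7k = 226.138272… → ⌈·⌉ = 227
j=9: r + 8k = 257.956454… → ⌈·⌉ = 258
j=10: r + 9k = 289.774636… → ⌈·⌉ = 290
j=11: r + 10k = 321.592818… → ⌈·⌉ = 322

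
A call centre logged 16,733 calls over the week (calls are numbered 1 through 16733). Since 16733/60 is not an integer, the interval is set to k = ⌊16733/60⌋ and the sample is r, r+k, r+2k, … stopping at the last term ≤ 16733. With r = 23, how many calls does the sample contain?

61

k = ⌊16733/60⌋ = 278
Achieved size = ⌊(16733 − 23)/278⌋ + 1 = ⌊16710/278⌋ + 1 = 60 + 1 = 61
(last selection: 23 + 60×278 = 16703 ≤ 16733; next would be 16981 > 16733)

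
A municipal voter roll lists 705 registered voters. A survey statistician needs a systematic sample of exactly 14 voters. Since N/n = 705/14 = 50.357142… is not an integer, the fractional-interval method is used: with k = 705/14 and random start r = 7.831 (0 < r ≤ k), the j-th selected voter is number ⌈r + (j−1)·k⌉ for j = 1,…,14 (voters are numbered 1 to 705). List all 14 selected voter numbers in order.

j=1: r + 0k = 7.831 → ⌈·⌉ = 8
j=2: r + 1k = 58.188142… → ⌈·⌉ = 59
j=3: r + 2k = 108.545285… → ⌈·⌉ = 109
j=4: r + 3k = 158.902428… → ⌈·⌉ = 159
j=5: r + 4k = 209.259571… → ⌈·⌉ = 210
j=6: r + 5k = 259.616714… → ⌈·⌉ = 260
j=7: r + 6k = 309.973857… → ⌈·⌉ = 310
j=8: r + 7k = 360.331 → ⌈·⌉ = 361
j=9: r + 8k = 410.688142… → ⌈·⌉ = 411
j=10: r + 9k = 461.045285… → ⌈·⌉ = 462
j=11: r + 10k = 511.402428… → ⌈·⌉ = 512
j=12: r + 11k = 561.759571… → ⌈·⌉ = 562
j=13: r + 12k = 612.116714… → ⌈·⌉ = 613
j=14: r + 13k = 662.473857… → ⌈·⌉ = 663

8, 59, 109, 159, 210, 260, 310, 361, 411, 462, 512, 562, 613, 663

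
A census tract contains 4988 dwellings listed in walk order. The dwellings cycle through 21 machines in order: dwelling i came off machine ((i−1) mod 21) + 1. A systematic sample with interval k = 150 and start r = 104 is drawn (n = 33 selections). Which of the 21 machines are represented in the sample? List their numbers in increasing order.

2, 5, 8, 11, 14, 17, 20

Consecutive selections differ by k = 150, so their machine numbers differ by 150 mod 21 = 3.
gcd(150, 21) = 3, so the sample visits 21/3 = 7 distinct residues mod 21.
Start 104 is machine 20; the machines hit are 2, 5, 8, 11, 14, 17, 20.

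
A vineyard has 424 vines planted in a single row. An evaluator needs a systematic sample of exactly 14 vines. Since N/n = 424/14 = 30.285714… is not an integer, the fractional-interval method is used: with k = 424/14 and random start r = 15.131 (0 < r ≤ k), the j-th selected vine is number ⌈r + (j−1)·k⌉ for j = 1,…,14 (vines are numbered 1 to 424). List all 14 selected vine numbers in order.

16, 46, 76, 106, 137, 167, 197, 228, 258, 288, 318, 349, 379, 409

j=1: r + 0k = 15.131 → ⌈·⌉ = 16
j=2: r + 1k = 45.416714… → ⌈·⌉ = 46
j=3: r + 2k = 75.702428… → ⌈·⌉ = 76
j=4: r + 3k = 105.988142… → ⌈·⌉ = 106
j=5: r + 4k = 136.273857… → ⌈·⌉ = 137
j=6: r + 5k = 166.559571… → ⌈·⌉ = 167
j=7: r + 6k = 196.845285… → ⌈·⌉ = 197
j=8: r + 7k = 227.131 → ⌈·⌉ = 228
j=9: r + 8k = 257.416714… → ⌈·⌉ = 258
j=10: r + 9k = 287.702428… → ⌈·⌉ = 288
j=11: r + 10k = 317.988142… → ⌈·⌉ = 318
j=12: r + 11k = 348.273857… → ⌈·⌉ = 349
j=13: r + 12k = 378.559571… → ⌈·⌉ = 379
j=14: r + 13k = 408.845285… → ⌈·⌉ = 409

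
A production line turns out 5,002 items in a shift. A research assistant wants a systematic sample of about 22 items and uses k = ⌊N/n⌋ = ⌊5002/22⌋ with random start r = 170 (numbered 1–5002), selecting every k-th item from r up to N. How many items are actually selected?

k = ⌊5002/22⌋ = 227
Achieved size = ⌊(5002 − 170)/227⌋ + 1 = ⌊4832/227⌋ + 1 = 21 + 1 = 22
(last selection: 170 + 21×227 = 4937 ≤ 5002; next would be 5164 > 5002)

22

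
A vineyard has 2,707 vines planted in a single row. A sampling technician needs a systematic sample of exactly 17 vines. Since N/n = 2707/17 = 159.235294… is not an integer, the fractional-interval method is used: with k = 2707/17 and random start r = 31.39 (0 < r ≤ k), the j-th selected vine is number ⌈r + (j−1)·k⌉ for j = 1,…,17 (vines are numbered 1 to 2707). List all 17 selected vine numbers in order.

j=1: r + 0k = 31.39 → ⌈·⌉ = 32
j=2: r + 1k = 190.625294… → ⌈·⌉ = 191
j=3: r + 2k = 349.860588… → ⌈·⌉ = 350
j=4: r + 3k = 509.095882… → ⌈·⌉ = 510
j=5: r + 4k = 668.331176… → ⌈·⌉ = 669
j=6: r + 5k = 827.566470… → ⌈·⌉ = 828
j=7: r + 6k = 986.801764… → ⌈·⌉ = 987
j=8: r + 7k = 1146.037058… → ⌈·⌉ = 1147
j=9: r + 8k = 1305.272352… → ⌈·⌉ = 1306
j=10: r + 9k = 1464.507647… → ⌈·⌉ = 1465
j=11: r + 10k = 1623.742941… → ⌈·⌉ = 1624
j=12: r + 11k = 1782.978235… → ⌈·⌉ = 1783
j=13: r + 12k = 1942.213529… → ⌈·⌉ = 1943
j=14: r + 13k = 2101.448823… → ⌈·⌉ = 2102
j=15: r + 14k = 2260.684117… → ⌈·⌉ = 2261
j=16: r + 15k = 2419.919411… → ⌈·⌉ = 2420
j=17: r + 16k = 2579.154705… → ⌈·⌉ = 2580

32, 191, 350, 510, 669, 828, 987, 1147, 1306, 1465, 1624, 1783, 1943, 2102, 2261, 2420, 2580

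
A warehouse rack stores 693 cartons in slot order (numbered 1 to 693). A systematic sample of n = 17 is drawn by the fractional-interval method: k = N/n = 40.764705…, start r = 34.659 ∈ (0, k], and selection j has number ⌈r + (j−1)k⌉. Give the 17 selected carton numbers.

35, 76, 117, 157, 198, 239, 280, 321, 361, 402, 443, 484, 524, 565, 606, 647, 687

j=1: r + 0k = 34.659 → ⌈·⌉ = 35
j=2: r + 1k = 75.423705… → ⌈·⌉ = 76
j=3: r + 2k = 116.188411… → ⌈·⌉ = 117
j=4: r + 3k = 156.953117… → ⌈·⌉ = 157
j=5: r + 4k = 197.717823… → ⌈·⌉ = 198
j=6: r + 5k = 238.482529… → ⌈·⌉ = 239
j=7: r + 6k = 279.247235… → ⌈·⌉ = 280
j=8: r + 7k = 320.011941… → ⌈·⌉ = 321
j=9: r + 8k = 360.776647… → ⌈·⌉ = 361
j=10: r + 9k = 401.541352… → ⌈·⌉ = 402
j=11: r + 10k = 442.306058… → ⌈·⌉ = 443
j=12: r + 11k = 483.070764… → ⌈·⌉ = 484
j=13: r + 12k = 523.835470… → ⌈·⌉ = 524
j=14: r + 13k = 564.600176… → ⌈·⌉ = 565
j=15: r + 14k = 605.364882… → ⌈·⌉ = 606
j=16: r + 15k = 646.129588… → ⌈·⌉ = 647
j=17: r + 16k = 686.894294… → ⌈·⌉ = 687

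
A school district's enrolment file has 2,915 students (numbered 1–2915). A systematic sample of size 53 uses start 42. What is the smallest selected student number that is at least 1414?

k = 2915/53 = 55
Steps past start: ⌈(1414 − 42)/55⌉ = ⌈1372/55⌉ = 25
Selected student: 42 + 25×55 = 1417

1417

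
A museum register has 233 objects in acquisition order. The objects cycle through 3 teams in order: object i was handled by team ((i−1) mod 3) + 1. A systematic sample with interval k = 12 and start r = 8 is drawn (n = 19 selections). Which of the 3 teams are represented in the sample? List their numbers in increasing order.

Consecutive selections differ by k = 12, so their team numbers differ by 12 mod 3 = 0.
gcd(12, 3) = 3, so the sample visits 3/3 = 1 distinct residues mod 3.
Start 8 is team 2; the teams hit are 2.

2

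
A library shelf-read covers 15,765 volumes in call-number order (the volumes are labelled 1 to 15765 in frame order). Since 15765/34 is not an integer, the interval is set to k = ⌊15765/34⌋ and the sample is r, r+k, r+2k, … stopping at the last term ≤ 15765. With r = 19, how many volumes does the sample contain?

35

k = ⌊15765/34⌋ = 463
Achieved size = ⌊(15765 − 19)/463⌋ + 1 = ⌊15746/463⌋ + 1 = 34 + 1 = 35
(last selection: 19 + 34×463 = 15761 ≤ 15765; next would be 16224 > 15765)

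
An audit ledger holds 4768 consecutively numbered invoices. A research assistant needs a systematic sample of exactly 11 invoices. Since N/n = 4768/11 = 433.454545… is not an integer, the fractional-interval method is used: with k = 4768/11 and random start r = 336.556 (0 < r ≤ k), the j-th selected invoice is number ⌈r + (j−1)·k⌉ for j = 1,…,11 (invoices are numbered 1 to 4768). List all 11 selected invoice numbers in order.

j=1: r + 0k = 336.556 → ⌈·⌉ = 337
j=2: r + 1k = 770.010545… → ⌈·⌉ = 771
j=3: r + 2k = 1203.465090… → ⌈·⌉ = 1204
j=4: r + 3k = 1636.919636… → ⌈·⌉ = 1637
j=5: r + 4k = 2070.374181… → ⌈·⌉ = 2071
j=6: r + 5k = 2503.828727… → ⌈·⌉ = 2504
j=7: r + 6k = 2937.283272… → ⌈·⌉ = 2938
j=8: r + 7k = 3370.737818… → ⌈·⌉ = 3371
j=9: r + 8k = 3804.192363… → ⌈·⌉ = 3805
j=10: r + 9k = 4237.646909… → ⌈·⌉ = 4238
j=11: r + 10k = 4671.101454… → ⌈·⌉ = 4672

337, 771, 1204, 1637, 2071, 2504, 2938, 3371, 3805, 4238, 4672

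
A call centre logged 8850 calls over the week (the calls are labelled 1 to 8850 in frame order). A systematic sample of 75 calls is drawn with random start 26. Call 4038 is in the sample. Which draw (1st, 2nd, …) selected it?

k = 8850/75 = 118
position = (4038 − 26)/118 + 1 = 4012/118 + 1 = 34 + 1 = 35

35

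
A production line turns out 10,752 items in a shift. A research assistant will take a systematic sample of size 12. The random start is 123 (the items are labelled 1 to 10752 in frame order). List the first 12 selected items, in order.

123, 1019, 1915, 2811, 3707, 4603, 5499, 6395, 7291, 8187, 9083, 9979

k = N/n = 10752/12 = 896
item 1: 123
item 2: 123 + 896 = 1019
item 3: 1019 + 896 = 1915
item 4: 1915 + 896 = 2811
item 5: 2811 + 896 = 3707
item 6: 3707 + 896 = 4603
item 7: 4603 + 896 = 5499
item 8: 5499 + 896 = 6395
item 9: 6395 + 896 = 7291
item 10: 7291 + 896 = 8187
item 11: 8187 + 896 = 9083
item 12: 9083 + 896 = 9979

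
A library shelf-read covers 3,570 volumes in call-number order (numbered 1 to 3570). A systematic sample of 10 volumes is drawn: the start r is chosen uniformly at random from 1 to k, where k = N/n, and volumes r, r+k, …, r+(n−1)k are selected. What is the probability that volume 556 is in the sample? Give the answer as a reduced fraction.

k = 3570/10 = 357.
Volume 556 is selected iff r ≡ 556 (mod 357); exactly one such r in {1,…,357}.
Inclusion probability = 1/357.

1/357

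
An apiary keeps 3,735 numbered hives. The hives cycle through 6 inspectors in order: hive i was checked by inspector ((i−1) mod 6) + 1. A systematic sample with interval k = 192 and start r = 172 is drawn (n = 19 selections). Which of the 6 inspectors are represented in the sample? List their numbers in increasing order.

Consecutive selections differ by k = 192, so their inspector numbers differ by 192 mod 6 = 0.
gcd(192, 6) = 6, so the sample visits 6/6 = 1 distinct residues mod 6.
Start 172 is inspector 4; the inspectors hit are 4.

4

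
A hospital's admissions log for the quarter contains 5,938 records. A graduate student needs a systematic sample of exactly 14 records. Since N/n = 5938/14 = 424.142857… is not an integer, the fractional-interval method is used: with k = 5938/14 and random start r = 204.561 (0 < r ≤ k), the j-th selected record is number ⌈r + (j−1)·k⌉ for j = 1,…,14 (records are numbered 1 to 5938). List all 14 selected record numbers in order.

205, 629, 1053, 1477, 1902, 2326, 2750, 3174, 3598, 4022, 4446, 4871, 5295, 5719

j=1: r + 0k = 204.561 → ⌈·⌉ = 205
j=2: r + 1k = 628.703857… → ⌈·⌉ = 629
j=3: r + 2k = 1052.846714… → ⌈·⌉ = 1053
j=4: r + 3k = 1476.989571… → ⌈·⌉ = 1477
j=5: r + 4k = 1901.132428… → ⌈·⌉ = 1902
j=6: r + 5k = 2325.275285… → ⌈·⌉ = 2326
j=7: r + 6k = 2749.418142… → ⌈·⌉ = 2750
j=8: r + 7k = 3173.561 → ⌈·⌉ = 3174
j=9: r + 8k = 3597.703857… → ⌈·⌉ = 3598
j=10: r + 9k = 4021.846714… → ⌈·⌉ = 4022
j=11: r + 10k = 4445.989571… → ⌈·⌉ = 4446
j=12: r + 11k = 4870.132428… → ⌈·⌉ = 4871
j=13: r + 12k = 5294.275285… → ⌈·⌉ = 5295
j=14: r + 13k = 5718.418142… → ⌈·⌉ = 5719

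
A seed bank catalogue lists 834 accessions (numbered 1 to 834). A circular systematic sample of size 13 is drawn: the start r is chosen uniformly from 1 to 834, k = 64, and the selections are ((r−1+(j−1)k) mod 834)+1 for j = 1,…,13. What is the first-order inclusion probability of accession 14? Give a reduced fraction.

13/834

For each position j, as r ranges over 1…834 the j-th selection hits every accession exactly once, so accession 14 is selected for exactly 13 of the 834 starts.
Inclusion probability = 13/834.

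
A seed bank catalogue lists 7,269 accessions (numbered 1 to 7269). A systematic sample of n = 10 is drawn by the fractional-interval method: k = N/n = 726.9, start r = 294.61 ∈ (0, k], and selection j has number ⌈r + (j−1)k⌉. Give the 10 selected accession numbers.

295, 1022, 1749, 2476, 3203, 3930, 4657, 5383, 6110, 6837

j=1: r + 0k = 294.61 → ⌈·⌉ = 295
j=2: r + 1k = 1021.51 → ⌈·⌉ = 1022
j=3: r + 2k = 1748.41 → ⌈·⌉ = 1749
j=4: r + 3k = 2475.31 → ⌈·⌉ = 2476
j=5: r + 4k = 3202.21 → ⌈·⌉ = 3203
j=6: r + 5k = 3929.11 → ⌈·⌉ = 3930
j=7: r + 6k = 4656.01 → ⌈·⌉ = 4657
j=8: r + 7k = 5382.91 → ⌈·⌉ = 5383
j=9: r + 8k = 6109.81 → ⌈·⌉ = 6110
j=10: r + 9k = 6836.71 → ⌈·⌉ = 6837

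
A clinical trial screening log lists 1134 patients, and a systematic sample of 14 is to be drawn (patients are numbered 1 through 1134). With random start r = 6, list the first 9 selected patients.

k = N/n = 1134/14 = 81
patient 1: 6
patient 2: 6 + 81 = 87
patient 3: 87 + 81 = 168
patient 4: 168 + 81 = 249
patient 5: 249 + 81 = 330
patient 6: 330 + 81 = 411
patient 7: 411 + 81 = 492
patient 8: 492 + 81 = 573
patient 9: 573 + 81 = 654

6, 87, 168, 249, 330, 411, 492, 573, 654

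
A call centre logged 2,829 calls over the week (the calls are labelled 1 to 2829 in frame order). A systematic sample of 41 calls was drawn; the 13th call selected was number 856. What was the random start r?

28

k = 2829/41 = 69
r = 856 − (13−1)×69 = 856 − 828 = 28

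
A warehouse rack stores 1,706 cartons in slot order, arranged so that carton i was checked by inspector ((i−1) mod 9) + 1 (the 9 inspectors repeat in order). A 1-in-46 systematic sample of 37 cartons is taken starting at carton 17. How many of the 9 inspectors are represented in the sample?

Consecutive selections differ by k = 46, so their inspector numbers differ by 46 mod 9 = 1.
gcd(46, 9) = 1, so the sample visits 9/1 = 9 distinct residues mod 9.
Start 17 is inspector 8; the inspectors hit are 1, 2, 3, 4, 5, 6, 7, 8, 9.

9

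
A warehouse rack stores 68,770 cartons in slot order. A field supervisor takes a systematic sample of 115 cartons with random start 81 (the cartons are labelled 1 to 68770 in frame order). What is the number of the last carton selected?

68253

k = 68770/115 = 598
115th selection = r + (115−1)·k = 81 + 114×598 = 81 + 68172 = 68253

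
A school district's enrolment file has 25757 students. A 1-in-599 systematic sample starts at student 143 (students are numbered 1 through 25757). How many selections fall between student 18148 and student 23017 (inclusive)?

8

k = 599
First selection ≥ 18148: 143 + ⌈(18148−143)/599⌉·599 = 143 + 31×599 = 18712
Last selection ≤ 23017: 143 + ⌊(23017−143)/599⌋·599 = 143 + 38×599 = 22905
Count = 38 − 31 + 1 = 8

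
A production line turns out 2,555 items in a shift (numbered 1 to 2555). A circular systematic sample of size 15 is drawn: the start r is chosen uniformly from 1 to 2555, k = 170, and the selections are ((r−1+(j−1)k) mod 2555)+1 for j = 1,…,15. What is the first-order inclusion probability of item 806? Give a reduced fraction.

For each position j, as r ranges over 1…2555 the j-th selection hits every item exactly once, so item 806 is selected for exactly 15 of the 2555 starts.
Inclusion probability = 15/2555 = 3/511.

3/511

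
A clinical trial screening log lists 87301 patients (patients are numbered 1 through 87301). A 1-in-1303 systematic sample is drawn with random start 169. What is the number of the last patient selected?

k = 1303
67th selection = r + (67−1)·k = 169 + 66×1303 = 169 + 85998 = 86167

86167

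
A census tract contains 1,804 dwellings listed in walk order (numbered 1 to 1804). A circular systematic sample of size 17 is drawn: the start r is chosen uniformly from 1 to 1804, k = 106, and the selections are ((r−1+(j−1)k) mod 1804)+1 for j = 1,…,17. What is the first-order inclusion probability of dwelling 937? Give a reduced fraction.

17/1804

For each position j, as r ranges over 1…1804 the j-th selection hits every dwelling exactly once, so dwelling 937 is selected for exactly 17 of the 1804 starts.
Inclusion probability = 17/1804.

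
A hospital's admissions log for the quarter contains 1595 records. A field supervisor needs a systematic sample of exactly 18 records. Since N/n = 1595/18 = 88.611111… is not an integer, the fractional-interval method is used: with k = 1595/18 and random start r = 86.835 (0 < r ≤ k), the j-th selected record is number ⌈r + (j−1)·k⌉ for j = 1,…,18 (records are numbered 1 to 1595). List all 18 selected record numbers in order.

87, 176, 265, 353, 442, 530, 619, 708, 796, 885, 973, 1062, 1151, 1239, 1328, 1417, 1505, 1594

j=1: r + 0k = 86.835 → ⌈·⌉ = 87
j=2: r + 1k = 175.446111… → ⌈·⌉ = 176
j=3: r + 2k = 264.057222… → ⌈·⌉ = 265
j=4: r + 3k = 352.668333… → ⌈·⌉ = 353
j=5: r + 4k = 441.279444… → ⌈·⌉ = 442
j=6: r + 5k = 529.890555… → ⌈·⌉ = 530
j=7: r + 6k = 618.501666… → ⌈·⌉ = 619
j=8: r + 7k = 707.112777… → ⌈·⌉ = 708
j=9: r + 8k = 795.723888… → ⌈·⌉ = 796
j=10: r + 9k = 884.335 → ⌈·⌉ = 885
j=11: r + 10k = 972.946111… → ⌈·⌉ = 973
j=12: r + 11k = 1061.557222… → ⌈·⌉ = 1062
j=13: r + 12k = 1150.168333… → ⌈·⌉ = 1151
j=14: r + 13k = 1238.779444… → ⌈·⌉ = 1239
j=15: r + 14k = 1327.390555… → ⌈·⌉ = 1328
j=16: r + 15k = 1416.001666… → ⌈·⌉ = 1417
j=17: r + 16k = 1504.612777… → ⌈·⌉ = 1505
j=18: r + 17k = 1593.223888… → ⌈·⌉ = 1594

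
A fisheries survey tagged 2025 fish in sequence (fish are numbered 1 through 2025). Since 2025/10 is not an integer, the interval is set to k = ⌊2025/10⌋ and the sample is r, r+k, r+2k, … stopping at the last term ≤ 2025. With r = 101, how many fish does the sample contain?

10

k = ⌊2025/10⌋ = 202
Achieved size = ⌊(2025 − 101)/202⌋ + 1 = ⌊1924/202⌋ + 1 = 9 + 1 = 10
(last selection: 101 + 9×202 = 1919 ≤ 2025; next would be 2121 > 2025)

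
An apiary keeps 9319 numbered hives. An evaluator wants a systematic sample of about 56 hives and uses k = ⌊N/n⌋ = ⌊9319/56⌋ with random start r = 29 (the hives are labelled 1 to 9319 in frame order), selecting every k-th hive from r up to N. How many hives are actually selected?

k = ⌊9319/56⌋ = 166
Achieved size = ⌊(9319 − 29)/166⌋ + 1 = ⌊9290/166⌋ + 1 = 55 + 1 = 56
(last selection: 29 + 55×166 = 9159 ≤ 9319; next would be 9325 > 9319)

56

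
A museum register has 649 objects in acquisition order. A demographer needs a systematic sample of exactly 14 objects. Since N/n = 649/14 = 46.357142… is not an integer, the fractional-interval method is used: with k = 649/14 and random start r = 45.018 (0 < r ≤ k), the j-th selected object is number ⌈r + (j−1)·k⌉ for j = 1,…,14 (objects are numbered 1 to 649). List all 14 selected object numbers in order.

j=1: r + 0k = 45.018 → ⌈·⌉ = 46
j=2: r + 1k = 91.375142… → ⌈·⌉ = 92
j=3: r + 2k = 137.732285… → ⌈·⌉ = 138
j=4: r + 3k = 184.089428… → ⌈·⌉ = 185
j=5: r + 4k = 230.446571… → ⌈·⌉ = 231
j=6: r + 5k = 276.803714… → ⌈·⌉ = 277
j=7: r + 6k = 323.160857… → ⌈·⌉ = 324
j=8: r + 7k = 369.518 → ⌈·⌉ = 370
j=9: r + 8k = 415.875142… → ⌈·⌉ = 416
j=10: r + 9k = 462.232285… → ⌈·⌉ = 463
j=11: r + 10k = 508.589428… → ⌈·⌉ = 509
j=12: r + 11k = 554.946571… → ⌈·⌉ = 555
j=13: r + 12k = 601.303714… → ⌈·⌉ = 602
j=14: r + 13k = 647.660857… → ⌈·⌉ = 648

46, 92, 138, 185, 231, 277, 324, 370, 416, 463, 509, 555, 602, 648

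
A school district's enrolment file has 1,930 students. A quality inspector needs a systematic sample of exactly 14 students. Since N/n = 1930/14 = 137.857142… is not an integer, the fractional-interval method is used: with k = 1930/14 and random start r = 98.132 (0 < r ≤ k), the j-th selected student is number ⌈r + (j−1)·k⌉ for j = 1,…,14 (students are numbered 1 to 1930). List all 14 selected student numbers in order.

99, 236, 374, 512, 650, 788, 926, 1064, 1201, 1339, 1477, 1615, 1753, 1891

j=1: r + 0k = 98.132 → ⌈·⌉ = 99
j=2: r + 1k = 235.989142… → ⌈·⌉ = 236
j=3: r + 2k = 373.846285… → ⌈·⌉ = 374
j=4: r + 3k = 511.703428… → ⌈·⌉ = 512
j=5: r + 4k = 649.560571… → ⌈·⌉ = 650
j=6: r + 5k = 787.417714… → ⌈·⌉ = 788
j=7: r + 6k = 925.274857… → ⌈·⌉ = 926
j=8: r + 7k = 1063.132 → ⌈·⌉ = 1064
j=9: r + 8k = 1200.989142… → ⌈·⌉ = 1201
j=10: r + 9k = 1338.846285… → ⌈·⌉ = 1339
j=11: r + 10k = 1476.703428… → ⌈·⌉ = 1477
j=12: r + 11k = 1614.560571… → ⌈·⌉ = 1615
j=13: r + 12k = 1752.417714… → ⌈·⌉ = 1753
j=14: r + 13k = 1890.274857… → ⌈·⌉ = 1891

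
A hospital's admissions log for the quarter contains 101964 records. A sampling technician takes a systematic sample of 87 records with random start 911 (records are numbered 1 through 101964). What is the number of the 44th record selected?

51307

k = 101964/87 = 1172
44th selection = r + (44−1)·k = 911 + 43×1172 = 911 + 50396 = 51307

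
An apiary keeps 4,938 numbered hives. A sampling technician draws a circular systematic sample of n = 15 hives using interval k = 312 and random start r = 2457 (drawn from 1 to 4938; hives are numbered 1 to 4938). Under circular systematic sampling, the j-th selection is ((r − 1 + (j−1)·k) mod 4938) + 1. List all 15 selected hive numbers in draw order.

2457, 2769, 3081, 3393, 3705, 4017, 4329, 4641, 15, 327, 639, 951, 1263, 1575, 1887

Selection 1: 2457
Selection 2: 2457 + 312 = 2769
Selection 3: 2769 + 312 = 3081
Selection 4: 3081 + 312 = 3393
Selection 5: 3393 + 312 = 3705
Selection 6: 3705 + 312 = 4017
Selection 7: 4017 + 312 = 4329
Selection 8: 4329 + 312 = 4641
Selection 9: 4641 + 312 = 4953 → 4953 − 4938 = 15
Selection 10: 15 + 312 = 327
Selection 11: 327 + 312 = 639
Selection 12: 639 + 312 = 951
Selection 13: 951 + 312 = 1263
Selection 14: 1263 + 312 = 1575
Selection 15: 1575 + 312 = 1887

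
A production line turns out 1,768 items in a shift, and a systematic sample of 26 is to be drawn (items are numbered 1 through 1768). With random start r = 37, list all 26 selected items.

37, 105, 173, 241, 309, 377, 445, 513, 581, 649, 717, 785, 853, 921, 989, 1057, 1125, 1193, 1261, 1329, 1397, 1465, 1533, 1601, 1669, 1737

k = N/n = 1768/26 = 68
item 1: 37
item 2: 37 + 68 = 105
item 3: 105 + 68 = 173
item 4: 173 + 68 = 241
item 5: 241 + 68 = 309
item 6: 309 + 68 = 377
item 7: 377 + 68 = 445
item 8: 445 + 68 = 513
item 9: 513 + 68 = 581
item 10: 581 + 68 = 649
item 11: 649 + 68 = 717
item 12: 717 + 68 = 785
item 13: 785 + 68 = 853
item 14: 853 + 68 = 921
item 15: 921 + 68 = 989
item 16: 989 + 68 = 1057
item 17: 1057 + 68 = 1125
item 18: 1125 + 68 = 1193
item 19: 1193 + 68 = 1261
item 20: 1261 + 68 = 1329
item 21: 1329 + 68 = 1397
item 22: 1397 + 68 = 1465
item 23: 1465 + 68 = 1533
item 24: 1533 + 68 = 1601
item 25: 1601 + 68 = 1669
item 26: 1669 + 68 = 1737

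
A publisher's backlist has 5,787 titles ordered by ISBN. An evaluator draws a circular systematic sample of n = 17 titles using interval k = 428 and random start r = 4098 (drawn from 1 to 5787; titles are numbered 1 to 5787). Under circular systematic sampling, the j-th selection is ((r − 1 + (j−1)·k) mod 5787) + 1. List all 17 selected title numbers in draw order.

Selection 1: 4098
Selection 2: 4098 + 428 = 4526
Selection 3: 4526 + 428 = 4954
Selection 4: 4954 + 428 = 5382
Selection 5: 5382 + 428 = 5810 → 5810 − 5787 = 23
Selection 6: 23 + 428 = 451
Selection 7: 451 + 428 = 879
Selection 8: 879 + 428 = 1307
Selection 9: 1307 + 428 = 1735
Selection 10: 1735 + 428 = 2163
Selection 11: 2163 + 428 = 2591
Selection 12: 2591 + 428 = 3019
Selection 13: 3019 + 428 = 3447
Selection 14: 3447 + 428 = 3875
Selection 15: 3875 + 428 = 4303
Selection 16: 4303 + 428 = 4731
Selection 17: 4731 + 428 = 5159

4098, 4526, 4954, 5382, 23, 451, 879, 1307, 1735, 2163, 2591, 3019, 3447, 3875, 4303, 4731, 5159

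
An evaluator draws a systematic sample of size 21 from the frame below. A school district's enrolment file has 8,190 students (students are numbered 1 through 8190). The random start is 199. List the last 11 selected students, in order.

4099, 4489, 4879, 5269, 5659, 6049, 6439, 6829, 7219, 7609, 7999

k = N/n = 8190/21 = 390
11th selection = 199 + 10×390 = 4099
12th: 4099 + 390 = 4489
13th: 4489 + 390 = 4879
14th: 4879 + 390 = 5269
15th: 5269 + 390 = 5659
16th: 5659 + 390 = 6049
17th: 6049 + 390 = 6439
18th: 6439 + 390 = 6829
19th: 6829 + 390 = 7219
20th: 7219 + 390 = 7609
21st: 7609 + 390 = 7999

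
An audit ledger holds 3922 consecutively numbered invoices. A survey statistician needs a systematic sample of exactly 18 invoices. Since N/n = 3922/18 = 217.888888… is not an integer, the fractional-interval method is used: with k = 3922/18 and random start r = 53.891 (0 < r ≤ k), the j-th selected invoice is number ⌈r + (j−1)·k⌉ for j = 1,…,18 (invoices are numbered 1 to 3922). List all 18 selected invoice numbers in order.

54, 272, 490, 708, 926, 1144, 1362, 1580, 1798, 2015, 2233, 2451, 2669, 2887, 3105, 3323, 3541, 3759

j=1: r + 0k = 53.891 → ⌈·⌉ = 54
j=2: r + 1k = 271.779888… → ⌈·⌉ = 272
j=3: r + 2k = 489.668777… → ⌈·⌉ = 490
j=4: r + 3k = 707.557666… → ⌈·⌉ = 708
j=5: r + 4k = 925.446555… → ⌈·⌉ = 926
j=6: r + 5k = 1143.335444… → ⌈·⌉ = 1144
j=7: r + 6k = 1361.224333… → ⌈·⌉ = 1362
j=8: r + 7k = 1579.113222… → ⌈·⌉ = 1580
j=9: r + 8k = 1797.002111… → ⌈·⌉ = 1798
j=10: r + 9k = 2014.891 → ⌈·⌉ = 2015
j=11: r + 10k = 2232.779888… → ⌈·⌉ = 2233
j=12: r + 11k = 2450.668777… → ⌈·⌉ = 2451
j=13: r + 12k = 2668.557666… → ⌈·⌉ = 2669
j=14: r + 13k = 2886.446555… → ⌈·⌉ = 2887
j=15: r + 14k = 3104.335444… → ⌈·⌉ = 3105
j=16: r + 15k = 3322.224333… → ⌈·⌉ = 3323
j=17: r + 16k = 3540.113222… → ⌈·⌉ = 3541
j=18: r + 17k = 3758.002111… → ⌈·⌉ = 3759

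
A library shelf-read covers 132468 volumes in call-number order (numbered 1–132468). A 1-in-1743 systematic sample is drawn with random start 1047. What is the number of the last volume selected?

131772

k = 1743
76th selection = r + (76−1)·k = 1047 + 75×1743 = 1047 + 130725 = 131772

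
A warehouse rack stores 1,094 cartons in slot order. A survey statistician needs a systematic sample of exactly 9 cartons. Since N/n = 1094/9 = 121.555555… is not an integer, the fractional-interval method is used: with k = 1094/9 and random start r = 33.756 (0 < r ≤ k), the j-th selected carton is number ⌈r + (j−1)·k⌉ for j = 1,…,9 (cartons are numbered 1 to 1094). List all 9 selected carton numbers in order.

j=1: r + 0k = 33.756 → ⌈·⌉ = 34
j=2: r + 1k = 155.311555… → ⌈·⌉ = 156
j=3: r + 2k = 276.867111… → ⌈·⌉ = 277
j=4: r + 3k = 398.422666… → ⌈·⌉ = 399
j=5: r + 4k = 519.978222… → ⌈·⌉ = 520
j=6: r + 5k = 641.533777… → ⌈·⌉ = 642
j=7: r + 6k = 763.089333… → ⌈·⌉ = 764
j=8: r + 7k = 884.644888… → ⌈·⌉ = 885
j=9: r + 8k = 1006.200444… → ⌈·⌉ = 1007

34, 156, 277, 399, 520, 642, 764, 885, 1007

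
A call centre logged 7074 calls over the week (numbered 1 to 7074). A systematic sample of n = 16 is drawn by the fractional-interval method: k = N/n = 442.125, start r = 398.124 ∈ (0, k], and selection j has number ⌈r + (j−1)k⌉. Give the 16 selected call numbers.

j=1: r + 0k = 398.124 → ⌈·⌉ = 399
j=2: r + 1k = 840.249 → ⌈·⌉ = 841
j=3: r + 2k = 1282.374 → ⌈·⌉ = 1283
j=4: r + 3k = 1724.499 → ⌈·⌉ = 1725
j=5: r + 4k = 2166.624 → ⌈·⌉ = 2167
j=6: r + 5k = 2608.749 → ⌈·⌉ = 2609
j=7: r + 6k = 3050.874 → ⌈·⌉ = 3051
j=8: r + 7k = 3492.999 → ⌈·⌉ = 3493
j=9: r + 8k = 3935.124 → ⌈·⌉ = 3936
j=10: r + 9k = 4377.249 → ⌈·⌉ = 4378
j=11: r + 10k = 4819.374 → ⌈·⌉ = 4820
j=12: r + 11k = 5261.499 → ⌈·⌉ = 5262
j=13: r + 12k = 5703.624 → ⌈·⌉ = 5704
j=14: r + 13k = 6145.749 → ⌈·⌉ = 6146
j=15: r + 14k = 6587.874 → ⌈·⌉ = 6588
j=16: r + 15k = 7029.999 → ⌈·⌉ = 7030

399, 841, 1283, 1725, 2167, 2609, 3051, 3493, 3936, 4378, 4820, 5262, 5704, 6146, 6588, 7030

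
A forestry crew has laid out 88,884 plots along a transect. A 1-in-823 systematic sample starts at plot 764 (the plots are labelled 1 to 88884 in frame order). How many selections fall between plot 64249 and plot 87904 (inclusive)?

28

k = 823
First selection ≥ 64249: 764 + ⌈(64249−764)/823⌉·823 = 764 + 78×823 = 64958
Last selection ≤ 87904: 764 + ⌊(87904−764)/823⌋·823 = 764 + 105×823 = 87179
Count = 105 − 78 + 1 = 28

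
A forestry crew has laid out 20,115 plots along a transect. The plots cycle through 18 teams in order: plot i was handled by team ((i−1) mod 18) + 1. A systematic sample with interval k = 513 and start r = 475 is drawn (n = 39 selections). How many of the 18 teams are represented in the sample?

Consecutive selections differ by k = 513, so their team numbers differ by 513 mod 18 = 9.
gcd(513, 18) = 9, so the sample visits 18/9 = 2 distinct residues mod 18.
Start 475 is team 7; the teams hit are 7, 16.

2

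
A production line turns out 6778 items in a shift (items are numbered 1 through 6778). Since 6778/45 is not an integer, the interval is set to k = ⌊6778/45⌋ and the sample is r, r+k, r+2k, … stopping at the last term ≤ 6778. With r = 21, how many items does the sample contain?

k = ⌊6778/45⌋ = 150
Achieved size = ⌊(6778 − 21)/150⌋ + 1 = ⌊6757/150⌋ + 1 = 45 + 1 = 46
(last selection: 21 + 45×150 = 6771 ≤ 6778; next would be 6921 > 6778)

46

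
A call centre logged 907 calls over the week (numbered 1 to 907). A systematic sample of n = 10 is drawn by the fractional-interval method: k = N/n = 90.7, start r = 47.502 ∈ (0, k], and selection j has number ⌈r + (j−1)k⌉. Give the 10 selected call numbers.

j=1: r + 0k = 47.502 → ⌈·⌉ = 48
j=2: r + 1k = 138.202 → ⌈·⌉ = 139
j=3: r + 2k = 228.902 → ⌈·⌉ = 229
j=4: r + 3k = 319.602 → ⌈·⌉ = 320
j=5: r + 4k = 410.302 → ⌈·⌉ = 411
j=6: r + 5k = 501.002 → ⌈·⌉ = 502
j=7: r + 6k = 591.702 → ⌈·⌉ = 592
j=8: r + 7k = 682.402 → ⌈·⌉ = 683
j=9: r + 8k = 773.102 → ⌈·⌉ = 774
j=10: r + 9k = 863.802 → ⌈·⌉ = 864

48, 139, 229, 320, 411, 502, 592, 683, 774, 864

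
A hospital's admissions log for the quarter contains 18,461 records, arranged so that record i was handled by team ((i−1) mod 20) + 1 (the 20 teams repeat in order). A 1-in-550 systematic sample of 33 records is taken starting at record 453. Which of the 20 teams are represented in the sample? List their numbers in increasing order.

Consecutive selections differ by k = 550, so their team numbers differ by 550 mod 20 = 10.
gcd(550, 20) = 10, so the sample visits 20/10 = 2 distinct residues mod 20.
Start 453 is team 13; the teams hit are 3, 13.

3, 13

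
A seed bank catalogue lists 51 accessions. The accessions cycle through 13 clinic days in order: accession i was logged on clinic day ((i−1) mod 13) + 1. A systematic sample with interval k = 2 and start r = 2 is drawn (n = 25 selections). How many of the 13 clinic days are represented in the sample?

13

Consecutive selections differ by k = 2, so their clinic day numbers differ by 2 mod 13 = 2.
gcd(2, 13) = 1, so the sample visits 13/1 = 13 distinct residues mod 13.
Start 2 is clinic day 2; the clinic days hit are 1, 2, 3, 4, 5, 6, 7, 8, 9, 10, 11, 12, 13.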